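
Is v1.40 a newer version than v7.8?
No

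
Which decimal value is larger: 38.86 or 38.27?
38.86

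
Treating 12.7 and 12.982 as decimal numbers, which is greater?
12.982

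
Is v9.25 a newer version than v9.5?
Yes. Version numbers are compared segment by segment as integers, not as decimals: minor version 25 > 5, so v9.25 > v9.5 (even though the decimal 9.25 < 9.5).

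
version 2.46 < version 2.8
False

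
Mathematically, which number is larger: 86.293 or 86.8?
86.8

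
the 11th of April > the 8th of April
True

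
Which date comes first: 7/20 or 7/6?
7/6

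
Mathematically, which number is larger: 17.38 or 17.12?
17.38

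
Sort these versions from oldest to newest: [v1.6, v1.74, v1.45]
[v1.6, v1.45, v1.74]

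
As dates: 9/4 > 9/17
False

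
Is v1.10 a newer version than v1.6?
Yes. Version numbers are compared segment by segment as integers, not as decimals: minor version 10 > 6, so v1.10 > v1.6 (even though the decimal 1.10 < 1.6).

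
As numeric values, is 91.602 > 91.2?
True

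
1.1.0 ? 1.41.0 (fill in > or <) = <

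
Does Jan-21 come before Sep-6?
Yes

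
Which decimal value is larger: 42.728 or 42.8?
42.8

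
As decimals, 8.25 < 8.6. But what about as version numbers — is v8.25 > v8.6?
True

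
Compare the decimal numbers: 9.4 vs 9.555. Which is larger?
9.555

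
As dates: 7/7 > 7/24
False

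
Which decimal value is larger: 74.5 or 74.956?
74.956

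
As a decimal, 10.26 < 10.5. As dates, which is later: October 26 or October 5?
October 26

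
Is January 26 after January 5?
Yes. Day 26 comes after day 5 in January — this is a date comparison, not a decimal one (the decimal 1.26 would be smaller than 1.5).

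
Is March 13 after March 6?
Yes. Day 13 comes after day 6 in March — this is a date comparison, not a decimal one (the decimal 3.13 would be smaller than 3.6).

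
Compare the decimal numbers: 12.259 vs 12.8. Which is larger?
12.8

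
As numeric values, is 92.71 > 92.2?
True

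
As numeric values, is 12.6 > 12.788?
False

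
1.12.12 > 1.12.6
True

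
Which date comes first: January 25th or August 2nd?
January 25th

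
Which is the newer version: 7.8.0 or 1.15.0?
7.8.0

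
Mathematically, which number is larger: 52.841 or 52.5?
52.841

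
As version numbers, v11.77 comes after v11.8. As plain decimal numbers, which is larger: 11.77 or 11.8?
11.8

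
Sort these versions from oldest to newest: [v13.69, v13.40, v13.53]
[v13.40, v13.53, v13.69]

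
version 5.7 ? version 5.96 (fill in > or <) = <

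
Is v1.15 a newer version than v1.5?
Yes. Version numbers are compared segment by segment as integers, not as decimals: minor version 15 > 5, so v1.15 > v1.5 (even though the decimal 1.15 < 1.5).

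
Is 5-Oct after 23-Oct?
No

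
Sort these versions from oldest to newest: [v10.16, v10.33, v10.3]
[v10.3, v10.16, v10.33]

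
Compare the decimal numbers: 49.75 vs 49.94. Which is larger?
49.94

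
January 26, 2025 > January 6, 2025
True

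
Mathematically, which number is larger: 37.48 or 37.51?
37.51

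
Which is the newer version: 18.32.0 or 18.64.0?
18.64.0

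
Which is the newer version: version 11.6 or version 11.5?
version 11.6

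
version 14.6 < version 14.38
True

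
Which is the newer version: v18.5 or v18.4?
v18.5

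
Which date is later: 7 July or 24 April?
7 July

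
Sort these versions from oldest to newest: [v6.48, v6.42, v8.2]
[v6.42, v6.48, v8.2]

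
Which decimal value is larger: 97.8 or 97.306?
97.8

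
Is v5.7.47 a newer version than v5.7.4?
Yes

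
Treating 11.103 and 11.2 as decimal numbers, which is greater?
11.2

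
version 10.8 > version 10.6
True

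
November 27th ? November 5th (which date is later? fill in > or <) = >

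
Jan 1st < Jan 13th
True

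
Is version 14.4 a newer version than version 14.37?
No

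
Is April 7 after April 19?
No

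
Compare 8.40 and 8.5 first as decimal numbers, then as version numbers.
As decimals: 8.40 < 8.5. As versions: v8.40 > v8.5 (minor version 40 > 5).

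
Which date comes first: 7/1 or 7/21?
7/1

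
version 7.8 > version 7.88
False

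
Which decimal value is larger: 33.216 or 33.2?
33.216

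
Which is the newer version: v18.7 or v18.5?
v18.7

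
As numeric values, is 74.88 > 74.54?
True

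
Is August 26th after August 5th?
Yes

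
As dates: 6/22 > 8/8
False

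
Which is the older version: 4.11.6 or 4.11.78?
4.11.6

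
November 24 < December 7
True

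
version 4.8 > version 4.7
True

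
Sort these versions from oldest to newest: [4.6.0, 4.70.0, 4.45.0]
[4.6.0, 4.45.0, 4.70.0]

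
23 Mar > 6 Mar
True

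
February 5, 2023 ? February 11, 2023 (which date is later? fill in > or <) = <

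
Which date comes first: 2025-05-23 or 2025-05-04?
2025-05-04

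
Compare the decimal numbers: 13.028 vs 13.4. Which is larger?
13.4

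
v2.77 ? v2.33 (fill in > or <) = >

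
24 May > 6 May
True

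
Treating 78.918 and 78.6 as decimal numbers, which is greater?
78.918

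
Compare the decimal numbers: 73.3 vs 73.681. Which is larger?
73.681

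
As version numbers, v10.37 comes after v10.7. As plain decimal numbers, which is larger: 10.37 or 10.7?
10.7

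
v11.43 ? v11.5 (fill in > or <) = >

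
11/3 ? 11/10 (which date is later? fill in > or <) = <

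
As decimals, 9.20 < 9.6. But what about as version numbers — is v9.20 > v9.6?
True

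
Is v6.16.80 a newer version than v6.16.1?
Yes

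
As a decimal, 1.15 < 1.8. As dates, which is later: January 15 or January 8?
January 15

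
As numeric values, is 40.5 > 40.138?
True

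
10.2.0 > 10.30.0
False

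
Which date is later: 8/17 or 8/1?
8/17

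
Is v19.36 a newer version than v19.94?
No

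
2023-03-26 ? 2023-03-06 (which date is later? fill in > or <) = >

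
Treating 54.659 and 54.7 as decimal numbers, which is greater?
54.7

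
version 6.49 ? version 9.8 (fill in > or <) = <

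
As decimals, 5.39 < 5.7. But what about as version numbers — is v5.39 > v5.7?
True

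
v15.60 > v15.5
True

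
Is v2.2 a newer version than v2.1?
Yes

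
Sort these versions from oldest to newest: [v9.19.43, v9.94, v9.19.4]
[v9.19.4, v9.19.43, v9.94]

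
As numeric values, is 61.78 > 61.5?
True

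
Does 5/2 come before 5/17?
Yes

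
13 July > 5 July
True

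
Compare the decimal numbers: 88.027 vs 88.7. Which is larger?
88.7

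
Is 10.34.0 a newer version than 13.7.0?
No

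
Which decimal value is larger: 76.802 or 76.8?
76.802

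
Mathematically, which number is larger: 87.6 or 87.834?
87.834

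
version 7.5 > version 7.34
False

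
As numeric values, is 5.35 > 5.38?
False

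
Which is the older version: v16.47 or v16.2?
v16.2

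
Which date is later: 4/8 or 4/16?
4/16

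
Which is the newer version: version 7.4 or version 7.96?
version 7.96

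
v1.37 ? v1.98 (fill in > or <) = <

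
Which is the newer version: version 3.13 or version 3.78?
version 3.78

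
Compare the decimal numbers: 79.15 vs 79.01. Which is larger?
79.15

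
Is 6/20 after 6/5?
Yes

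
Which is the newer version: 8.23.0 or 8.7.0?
8.23.0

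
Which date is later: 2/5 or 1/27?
2/5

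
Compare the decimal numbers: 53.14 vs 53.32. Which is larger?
53.32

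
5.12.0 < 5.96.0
True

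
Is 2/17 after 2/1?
Yes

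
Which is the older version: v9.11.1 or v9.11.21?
v9.11.1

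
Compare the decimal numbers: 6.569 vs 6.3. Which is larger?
6.569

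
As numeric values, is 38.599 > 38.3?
True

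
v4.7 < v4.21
True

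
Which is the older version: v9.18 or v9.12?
v9.12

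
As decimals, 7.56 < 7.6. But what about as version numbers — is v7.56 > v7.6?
True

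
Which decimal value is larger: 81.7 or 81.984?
81.984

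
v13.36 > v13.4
True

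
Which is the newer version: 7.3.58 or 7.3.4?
7.3.58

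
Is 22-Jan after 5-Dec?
No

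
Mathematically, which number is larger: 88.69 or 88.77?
88.77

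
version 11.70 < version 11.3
False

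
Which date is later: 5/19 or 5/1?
5/19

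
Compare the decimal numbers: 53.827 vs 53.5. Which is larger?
53.827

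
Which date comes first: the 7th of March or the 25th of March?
the 7th of March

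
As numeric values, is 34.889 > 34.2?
True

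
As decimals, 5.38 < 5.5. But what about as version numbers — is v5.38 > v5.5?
True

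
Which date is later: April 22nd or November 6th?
November 6th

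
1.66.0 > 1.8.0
True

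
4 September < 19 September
True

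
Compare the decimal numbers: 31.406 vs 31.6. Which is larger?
31.6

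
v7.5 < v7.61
True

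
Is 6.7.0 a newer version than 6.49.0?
No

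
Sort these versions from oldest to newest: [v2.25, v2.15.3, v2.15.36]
[v2.15.3, v2.15.36, v2.25]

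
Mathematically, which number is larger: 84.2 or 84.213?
84.213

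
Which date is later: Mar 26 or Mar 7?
Mar 26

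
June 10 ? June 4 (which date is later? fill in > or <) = >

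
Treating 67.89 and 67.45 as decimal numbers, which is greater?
67.89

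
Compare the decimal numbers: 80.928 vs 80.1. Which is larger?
80.928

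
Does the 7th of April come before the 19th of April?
Yes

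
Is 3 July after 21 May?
Yes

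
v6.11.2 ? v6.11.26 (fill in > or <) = <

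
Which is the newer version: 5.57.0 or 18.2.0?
18.2.0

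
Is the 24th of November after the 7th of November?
Yes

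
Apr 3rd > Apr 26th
False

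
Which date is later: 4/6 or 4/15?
4/15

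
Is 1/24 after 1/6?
Yes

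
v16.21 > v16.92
False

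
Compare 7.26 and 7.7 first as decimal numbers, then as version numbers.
As decimals: 7.26 < 7.7. As versions: v7.26 > v7.7 (minor version 26 > 7).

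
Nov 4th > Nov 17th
False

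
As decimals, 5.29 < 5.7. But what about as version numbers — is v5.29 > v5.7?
True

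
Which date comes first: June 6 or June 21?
June 6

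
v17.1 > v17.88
False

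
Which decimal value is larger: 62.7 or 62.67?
62.7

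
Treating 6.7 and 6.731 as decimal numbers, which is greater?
6.731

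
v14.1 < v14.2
True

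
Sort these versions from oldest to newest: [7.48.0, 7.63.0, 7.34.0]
[7.34.0, 7.48.0, 7.63.0]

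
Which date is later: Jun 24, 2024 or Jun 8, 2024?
Jun 24, 2024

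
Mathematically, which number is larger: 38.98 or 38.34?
38.98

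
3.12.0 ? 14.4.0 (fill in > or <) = <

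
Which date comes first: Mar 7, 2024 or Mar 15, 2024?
Mar 7, 2024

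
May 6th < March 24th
False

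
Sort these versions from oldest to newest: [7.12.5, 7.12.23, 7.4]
[7.4, 7.12.5, 7.12.23]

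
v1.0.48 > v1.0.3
True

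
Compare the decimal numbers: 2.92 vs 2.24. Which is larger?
2.92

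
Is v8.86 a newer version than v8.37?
Yes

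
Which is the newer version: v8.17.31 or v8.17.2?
v8.17.31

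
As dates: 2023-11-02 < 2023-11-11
True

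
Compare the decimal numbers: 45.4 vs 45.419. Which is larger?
45.419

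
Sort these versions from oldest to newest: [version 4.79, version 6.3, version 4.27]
[version 4.27, version 4.79, version 6.3]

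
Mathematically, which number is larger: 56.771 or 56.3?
56.771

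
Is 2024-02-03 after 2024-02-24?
No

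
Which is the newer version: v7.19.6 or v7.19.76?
v7.19.76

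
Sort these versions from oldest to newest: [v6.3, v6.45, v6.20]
[v6.3, v6.20, v6.45]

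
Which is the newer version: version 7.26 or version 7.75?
version 7.75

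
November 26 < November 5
False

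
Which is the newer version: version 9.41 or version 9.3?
version 9.41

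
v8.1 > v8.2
False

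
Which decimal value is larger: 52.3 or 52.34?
52.34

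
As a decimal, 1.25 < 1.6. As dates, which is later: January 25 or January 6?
January 25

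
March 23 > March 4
True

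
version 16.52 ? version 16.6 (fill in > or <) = >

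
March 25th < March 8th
False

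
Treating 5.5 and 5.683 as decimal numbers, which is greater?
5.683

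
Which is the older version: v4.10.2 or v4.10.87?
v4.10.2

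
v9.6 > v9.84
False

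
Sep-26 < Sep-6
False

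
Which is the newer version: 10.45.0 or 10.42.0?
10.45.0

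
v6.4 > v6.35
False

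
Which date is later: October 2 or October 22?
October 22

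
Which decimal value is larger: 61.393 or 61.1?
61.393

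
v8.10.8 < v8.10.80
True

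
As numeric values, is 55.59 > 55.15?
True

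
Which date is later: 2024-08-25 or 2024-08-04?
2024-08-25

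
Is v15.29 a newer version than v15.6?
Yes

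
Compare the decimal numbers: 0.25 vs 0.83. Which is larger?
0.83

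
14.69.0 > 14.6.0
True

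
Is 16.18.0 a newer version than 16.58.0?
No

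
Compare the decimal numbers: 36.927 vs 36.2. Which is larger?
36.927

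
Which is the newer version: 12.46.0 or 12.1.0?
12.46.0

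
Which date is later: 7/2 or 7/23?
7/23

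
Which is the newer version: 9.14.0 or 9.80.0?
9.80.0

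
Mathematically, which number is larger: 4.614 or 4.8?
4.8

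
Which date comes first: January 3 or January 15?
January 3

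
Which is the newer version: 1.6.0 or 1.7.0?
1.7.0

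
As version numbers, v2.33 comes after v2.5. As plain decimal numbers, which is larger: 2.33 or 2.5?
2.5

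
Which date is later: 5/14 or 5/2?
5/14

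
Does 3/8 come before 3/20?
Yes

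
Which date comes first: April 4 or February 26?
February 26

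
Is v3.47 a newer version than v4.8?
No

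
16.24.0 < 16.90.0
True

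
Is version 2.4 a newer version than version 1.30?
Yes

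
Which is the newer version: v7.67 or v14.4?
v14.4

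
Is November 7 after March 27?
Yes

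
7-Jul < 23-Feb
False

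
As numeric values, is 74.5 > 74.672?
False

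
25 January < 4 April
True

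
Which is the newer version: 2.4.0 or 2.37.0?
2.37.0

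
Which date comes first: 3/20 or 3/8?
3/8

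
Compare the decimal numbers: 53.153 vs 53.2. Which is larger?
53.2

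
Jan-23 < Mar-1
True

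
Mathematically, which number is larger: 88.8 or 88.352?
88.8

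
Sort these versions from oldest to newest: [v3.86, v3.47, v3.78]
[v3.47, v3.78, v3.86]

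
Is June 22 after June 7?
Yes. Day 22 comes after day 7 in June — this is a date comparison, not a decimal one (the decimal 6.22 would be smaller than 6.7).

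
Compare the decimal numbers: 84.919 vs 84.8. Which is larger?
84.919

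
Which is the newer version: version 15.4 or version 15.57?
version 15.57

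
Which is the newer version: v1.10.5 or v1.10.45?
v1.10.45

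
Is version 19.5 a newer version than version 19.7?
No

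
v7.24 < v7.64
True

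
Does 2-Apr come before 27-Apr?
Yes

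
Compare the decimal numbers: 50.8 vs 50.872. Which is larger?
50.872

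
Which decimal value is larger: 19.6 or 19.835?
19.835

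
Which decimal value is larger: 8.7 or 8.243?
8.7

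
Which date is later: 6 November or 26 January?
6 November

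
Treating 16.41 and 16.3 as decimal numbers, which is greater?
16.41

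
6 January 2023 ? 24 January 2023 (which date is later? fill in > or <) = <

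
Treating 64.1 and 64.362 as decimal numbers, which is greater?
64.362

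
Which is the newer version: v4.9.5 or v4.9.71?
v4.9.71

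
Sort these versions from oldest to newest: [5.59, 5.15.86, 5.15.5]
[5.15.5, 5.15.86, 5.59]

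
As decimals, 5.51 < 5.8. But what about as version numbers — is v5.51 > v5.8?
True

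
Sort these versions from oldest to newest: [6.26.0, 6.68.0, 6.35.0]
[6.26.0, 6.35.0, 6.68.0]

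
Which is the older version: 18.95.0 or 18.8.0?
18.8.0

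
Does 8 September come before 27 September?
Yes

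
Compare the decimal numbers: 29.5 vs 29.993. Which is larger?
29.993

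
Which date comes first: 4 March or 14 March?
4 March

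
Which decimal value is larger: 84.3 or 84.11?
84.3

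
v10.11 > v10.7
True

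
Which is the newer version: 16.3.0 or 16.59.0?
16.59.0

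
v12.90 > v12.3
True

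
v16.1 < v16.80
True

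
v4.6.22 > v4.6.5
True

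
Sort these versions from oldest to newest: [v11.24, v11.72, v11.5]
[v11.5, v11.24, v11.72]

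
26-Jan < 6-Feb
True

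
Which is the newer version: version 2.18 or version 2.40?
version 2.40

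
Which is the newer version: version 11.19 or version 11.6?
version 11.19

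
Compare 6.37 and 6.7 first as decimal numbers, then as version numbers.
As decimals: 6.37 < 6.7. As versions: v6.37 > v6.7 (minor version 37 > 7).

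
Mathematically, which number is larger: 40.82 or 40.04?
40.82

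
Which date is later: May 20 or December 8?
December 8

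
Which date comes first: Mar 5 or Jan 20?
Jan 20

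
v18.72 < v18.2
False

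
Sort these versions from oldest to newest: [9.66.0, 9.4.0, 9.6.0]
[9.4.0, 9.6.0, 9.66.0]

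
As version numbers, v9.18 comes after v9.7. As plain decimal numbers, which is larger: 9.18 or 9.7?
9.7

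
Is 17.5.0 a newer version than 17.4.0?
Yes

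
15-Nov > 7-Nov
True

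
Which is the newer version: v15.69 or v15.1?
v15.69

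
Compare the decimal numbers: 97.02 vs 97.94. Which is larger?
97.94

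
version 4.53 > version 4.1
True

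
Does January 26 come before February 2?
Yes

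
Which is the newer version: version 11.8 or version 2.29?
version 11.8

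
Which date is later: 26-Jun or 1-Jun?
26-Jun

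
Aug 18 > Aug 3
True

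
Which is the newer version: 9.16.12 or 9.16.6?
9.16.12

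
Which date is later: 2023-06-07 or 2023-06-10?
2023-06-10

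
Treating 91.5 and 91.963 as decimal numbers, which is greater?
91.963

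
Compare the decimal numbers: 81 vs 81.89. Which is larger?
81.89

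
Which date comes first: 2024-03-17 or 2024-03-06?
2024-03-06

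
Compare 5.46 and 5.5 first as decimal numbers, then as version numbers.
As decimals: 5.46 < 5.5. As versions: v5.46 > v5.5 (minor version 46 > 5).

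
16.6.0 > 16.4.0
True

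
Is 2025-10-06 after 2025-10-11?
No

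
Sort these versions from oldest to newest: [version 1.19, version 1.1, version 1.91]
[version 1.1, version 1.19, version 1.91]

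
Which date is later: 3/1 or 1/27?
3/1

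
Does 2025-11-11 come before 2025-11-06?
No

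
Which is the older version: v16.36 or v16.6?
v16.6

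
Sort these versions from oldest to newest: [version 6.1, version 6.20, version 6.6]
[version 6.1, version 6.6, version 6.20]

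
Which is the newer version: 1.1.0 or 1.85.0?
1.85.0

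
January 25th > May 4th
False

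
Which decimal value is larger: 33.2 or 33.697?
33.697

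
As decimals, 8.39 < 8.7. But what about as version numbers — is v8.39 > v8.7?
True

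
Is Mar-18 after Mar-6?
Yes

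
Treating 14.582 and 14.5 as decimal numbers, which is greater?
14.582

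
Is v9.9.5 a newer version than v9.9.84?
No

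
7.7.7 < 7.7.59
True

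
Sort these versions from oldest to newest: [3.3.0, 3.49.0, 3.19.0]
[3.3.0, 3.19.0, 3.49.0]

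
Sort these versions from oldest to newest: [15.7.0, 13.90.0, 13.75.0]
[13.75.0, 13.90.0, 15.7.0]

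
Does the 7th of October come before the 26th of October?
Yes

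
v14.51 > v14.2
True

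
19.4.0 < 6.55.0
False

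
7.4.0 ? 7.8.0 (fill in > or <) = <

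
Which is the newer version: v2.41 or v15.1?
v15.1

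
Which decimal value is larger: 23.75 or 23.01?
23.75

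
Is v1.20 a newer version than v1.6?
Yes. Version numbers are compared segment by segment as integers, not as decimals: minor version 20 > 6, so v1.20 > v1.6 (even though the decimal 1.20 < 1.6).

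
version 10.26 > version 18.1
False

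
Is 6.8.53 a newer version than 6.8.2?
Yes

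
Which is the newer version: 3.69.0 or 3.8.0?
3.69.0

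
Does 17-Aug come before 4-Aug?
No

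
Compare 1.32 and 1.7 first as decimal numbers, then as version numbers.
As decimals: 1.32 < 1.7. As versions: v1.32 > v1.7 (minor version 32 > 7).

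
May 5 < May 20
True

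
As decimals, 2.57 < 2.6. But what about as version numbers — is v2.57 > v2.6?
True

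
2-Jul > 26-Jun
True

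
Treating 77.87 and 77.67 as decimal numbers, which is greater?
77.87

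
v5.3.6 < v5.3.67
True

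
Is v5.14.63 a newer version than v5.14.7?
Yes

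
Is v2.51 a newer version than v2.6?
Yes. Version numbers are compared segment by segment as integers, not as decimals: minor version 51 > 6, so v2.51 > v2.6 (even though the decimal 2.51 < 2.6).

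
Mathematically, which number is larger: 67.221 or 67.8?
67.8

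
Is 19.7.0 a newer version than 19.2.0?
Yes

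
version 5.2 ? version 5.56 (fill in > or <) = <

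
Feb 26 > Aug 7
False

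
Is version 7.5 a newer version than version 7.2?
Yes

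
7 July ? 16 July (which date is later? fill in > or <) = <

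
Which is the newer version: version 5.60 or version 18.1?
version 18.1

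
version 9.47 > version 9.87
False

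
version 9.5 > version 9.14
False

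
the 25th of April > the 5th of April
True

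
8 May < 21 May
True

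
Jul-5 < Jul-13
True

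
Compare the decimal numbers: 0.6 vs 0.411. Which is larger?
0.6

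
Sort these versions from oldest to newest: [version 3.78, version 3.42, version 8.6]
[version 3.42, version 3.78, version 8.6]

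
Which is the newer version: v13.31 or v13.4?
v13.31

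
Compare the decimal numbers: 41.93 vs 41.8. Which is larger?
41.93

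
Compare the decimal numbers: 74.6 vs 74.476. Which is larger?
74.6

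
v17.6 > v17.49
False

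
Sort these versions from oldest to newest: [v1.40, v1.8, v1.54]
[v1.8, v1.40, v1.54]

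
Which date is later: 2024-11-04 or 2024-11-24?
2024-11-24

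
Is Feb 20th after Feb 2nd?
Yes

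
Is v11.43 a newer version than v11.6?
Yes. Version numbers are compared segment by segment as integers, not as decimals: minor version 43 > 6, so v11.43 > v11.6 (even though the decimal 11.43 < 11.6).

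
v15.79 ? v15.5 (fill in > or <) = >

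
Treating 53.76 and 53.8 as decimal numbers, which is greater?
53.8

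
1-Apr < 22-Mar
False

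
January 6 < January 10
True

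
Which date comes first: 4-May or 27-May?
4-May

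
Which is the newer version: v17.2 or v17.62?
v17.62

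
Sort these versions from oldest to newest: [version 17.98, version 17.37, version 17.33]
[version 17.33, version 17.37, version 17.98]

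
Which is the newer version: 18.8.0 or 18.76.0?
18.76.0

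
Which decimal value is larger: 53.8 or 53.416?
53.8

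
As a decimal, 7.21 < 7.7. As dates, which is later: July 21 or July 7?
July 21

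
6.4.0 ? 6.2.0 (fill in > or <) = >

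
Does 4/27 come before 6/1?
Yes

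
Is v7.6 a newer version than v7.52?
No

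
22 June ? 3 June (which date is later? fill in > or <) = >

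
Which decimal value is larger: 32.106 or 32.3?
32.3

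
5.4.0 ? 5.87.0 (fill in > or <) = <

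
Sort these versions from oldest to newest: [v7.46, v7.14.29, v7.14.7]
[v7.14.7, v7.14.29, v7.46]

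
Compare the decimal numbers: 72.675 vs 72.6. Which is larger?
72.675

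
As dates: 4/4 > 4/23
False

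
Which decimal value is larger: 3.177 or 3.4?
3.4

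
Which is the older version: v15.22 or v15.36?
v15.22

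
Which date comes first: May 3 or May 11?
May 3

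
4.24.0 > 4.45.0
False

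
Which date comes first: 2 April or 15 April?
2 April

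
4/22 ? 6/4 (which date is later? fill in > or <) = <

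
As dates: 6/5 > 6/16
False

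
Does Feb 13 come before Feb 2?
No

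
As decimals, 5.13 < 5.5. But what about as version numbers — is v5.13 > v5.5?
True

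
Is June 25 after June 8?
Yes. Day 25 comes after day 8 in June — this is a date comparison, not a decimal one (the decimal 6.25 would be smaller than 6.8).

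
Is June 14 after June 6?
Yes. Day 14 comes after day 6 in June — this is a date comparison, not a decimal one (the decimal 6.14 would be smaller than 6.6).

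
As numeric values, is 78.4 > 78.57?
False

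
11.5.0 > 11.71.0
False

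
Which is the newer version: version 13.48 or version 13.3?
version 13.48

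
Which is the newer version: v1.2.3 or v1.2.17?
v1.2.17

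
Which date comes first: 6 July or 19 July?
6 July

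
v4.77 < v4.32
False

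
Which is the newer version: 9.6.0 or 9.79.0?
9.79.0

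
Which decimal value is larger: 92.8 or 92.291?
92.8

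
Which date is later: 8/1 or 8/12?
8/12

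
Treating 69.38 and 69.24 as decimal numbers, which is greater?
69.38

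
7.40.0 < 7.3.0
False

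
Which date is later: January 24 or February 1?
February 1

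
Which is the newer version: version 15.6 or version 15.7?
version 15.7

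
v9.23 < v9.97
True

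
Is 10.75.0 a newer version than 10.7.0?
Yes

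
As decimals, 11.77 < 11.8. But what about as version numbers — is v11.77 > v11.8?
True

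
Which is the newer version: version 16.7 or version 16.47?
version 16.47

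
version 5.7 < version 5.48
True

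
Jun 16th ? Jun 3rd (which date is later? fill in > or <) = >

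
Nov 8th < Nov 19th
True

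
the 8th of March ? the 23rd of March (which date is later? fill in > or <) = <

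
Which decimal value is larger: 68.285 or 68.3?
68.3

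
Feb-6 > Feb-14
False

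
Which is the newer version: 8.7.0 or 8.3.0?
8.7.0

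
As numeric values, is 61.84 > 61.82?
True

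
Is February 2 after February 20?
No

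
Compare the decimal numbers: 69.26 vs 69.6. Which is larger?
69.6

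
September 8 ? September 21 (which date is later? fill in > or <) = <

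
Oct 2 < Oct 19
True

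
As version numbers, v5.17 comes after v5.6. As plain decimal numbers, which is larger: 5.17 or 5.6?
5.6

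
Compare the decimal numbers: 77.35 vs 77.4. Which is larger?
77.4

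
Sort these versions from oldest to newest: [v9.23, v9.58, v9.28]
[v9.23, v9.28, v9.58]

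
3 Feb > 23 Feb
False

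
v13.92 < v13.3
False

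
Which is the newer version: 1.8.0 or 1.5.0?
1.8.0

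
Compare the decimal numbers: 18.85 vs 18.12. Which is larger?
18.85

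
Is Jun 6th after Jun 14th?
No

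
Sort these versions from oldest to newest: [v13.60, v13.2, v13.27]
[v13.2, v13.27, v13.60]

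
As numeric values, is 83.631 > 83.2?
True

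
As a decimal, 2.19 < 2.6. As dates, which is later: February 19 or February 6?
February 19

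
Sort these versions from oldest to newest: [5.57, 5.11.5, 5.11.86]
[5.11.5, 5.11.86, 5.57]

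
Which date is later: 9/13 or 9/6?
9/13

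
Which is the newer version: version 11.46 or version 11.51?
version 11.51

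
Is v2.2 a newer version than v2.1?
Yes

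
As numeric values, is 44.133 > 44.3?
False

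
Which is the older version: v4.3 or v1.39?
v1.39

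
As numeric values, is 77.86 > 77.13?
True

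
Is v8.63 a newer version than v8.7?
Yes. Version numbers are compared segment by segment as integers, not as decimals: minor version 63 > 7, so v8.63 > v8.7 (even though the decimal 8.63 < 8.7).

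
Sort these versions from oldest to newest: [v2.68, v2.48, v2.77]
[v2.48, v2.68, v2.77]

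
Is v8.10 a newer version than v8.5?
Yes. Version numbers are compared segment by segment as integers, not as decimals: minor version 10 > 5, so v8.10 > v8.5 (even though the decimal 8.10 < 8.5).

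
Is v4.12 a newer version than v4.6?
Yes. Version numbers are compared segment by segment as integers, not as decimals: minor version 12 > 6, so v4.12 > v4.6 (even though the decimal 4.12 < 4.6).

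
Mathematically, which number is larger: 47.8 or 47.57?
47.8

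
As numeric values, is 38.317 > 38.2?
True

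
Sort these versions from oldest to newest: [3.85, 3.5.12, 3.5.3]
[3.5.3, 3.5.12, 3.85]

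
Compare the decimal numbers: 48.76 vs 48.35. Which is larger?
48.76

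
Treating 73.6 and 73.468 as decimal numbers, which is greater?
73.6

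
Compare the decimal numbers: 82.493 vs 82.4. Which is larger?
82.493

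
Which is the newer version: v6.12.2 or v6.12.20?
v6.12.20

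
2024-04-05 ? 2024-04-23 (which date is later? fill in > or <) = <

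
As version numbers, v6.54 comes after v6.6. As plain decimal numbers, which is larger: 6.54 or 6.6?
6.6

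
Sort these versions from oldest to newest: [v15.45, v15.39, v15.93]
[v15.39, v15.45, v15.93]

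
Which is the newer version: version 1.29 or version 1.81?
version 1.81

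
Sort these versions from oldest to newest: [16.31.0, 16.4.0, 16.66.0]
[16.4.0, 16.31.0, 16.66.0]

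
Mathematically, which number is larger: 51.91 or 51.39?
51.91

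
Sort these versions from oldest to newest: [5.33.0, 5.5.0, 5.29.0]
[5.5.0, 5.29.0, 5.33.0]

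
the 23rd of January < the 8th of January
False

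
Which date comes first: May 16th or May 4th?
May 4th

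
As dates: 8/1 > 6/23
True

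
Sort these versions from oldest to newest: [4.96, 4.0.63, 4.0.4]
[4.0.4, 4.0.63, 4.96]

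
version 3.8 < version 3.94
True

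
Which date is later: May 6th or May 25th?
May 25th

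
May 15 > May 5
True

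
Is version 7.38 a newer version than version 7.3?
Yes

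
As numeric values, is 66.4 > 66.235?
True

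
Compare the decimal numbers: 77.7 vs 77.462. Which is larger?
77.7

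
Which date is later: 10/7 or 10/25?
10/25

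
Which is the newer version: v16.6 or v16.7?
v16.7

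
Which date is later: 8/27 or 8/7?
8/27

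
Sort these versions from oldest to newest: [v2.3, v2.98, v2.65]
[v2.3, v2.65, v2.98]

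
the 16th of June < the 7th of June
False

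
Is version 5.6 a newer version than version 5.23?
No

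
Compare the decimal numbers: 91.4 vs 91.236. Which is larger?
91.4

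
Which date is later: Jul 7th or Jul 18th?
Jul 18th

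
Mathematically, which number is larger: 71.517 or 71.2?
71.517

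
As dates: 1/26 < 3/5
True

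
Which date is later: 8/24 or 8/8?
8/24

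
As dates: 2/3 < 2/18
True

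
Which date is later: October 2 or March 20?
October 2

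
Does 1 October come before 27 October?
Yes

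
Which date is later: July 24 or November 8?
November 8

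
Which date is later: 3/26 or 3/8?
3/26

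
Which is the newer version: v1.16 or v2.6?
v2.6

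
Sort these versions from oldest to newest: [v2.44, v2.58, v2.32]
[v2.32, v2.44, v2.58]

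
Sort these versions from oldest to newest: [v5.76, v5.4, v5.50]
[v5.4, v5.50, v5.76]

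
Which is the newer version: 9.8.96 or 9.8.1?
9.8.96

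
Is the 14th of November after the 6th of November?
Yes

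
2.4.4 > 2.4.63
False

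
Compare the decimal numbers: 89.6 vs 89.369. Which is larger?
89.6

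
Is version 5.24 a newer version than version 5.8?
Yes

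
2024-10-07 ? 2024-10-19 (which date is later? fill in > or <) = <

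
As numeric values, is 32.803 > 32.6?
True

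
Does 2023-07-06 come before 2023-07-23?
Yes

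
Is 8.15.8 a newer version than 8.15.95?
No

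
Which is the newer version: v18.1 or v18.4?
v18.4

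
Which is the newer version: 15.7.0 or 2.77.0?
15.7.0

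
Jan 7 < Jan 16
True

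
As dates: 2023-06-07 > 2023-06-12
False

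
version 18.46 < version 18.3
False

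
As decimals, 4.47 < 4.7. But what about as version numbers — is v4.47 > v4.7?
True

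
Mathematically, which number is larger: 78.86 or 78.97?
78.97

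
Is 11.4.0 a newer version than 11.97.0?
No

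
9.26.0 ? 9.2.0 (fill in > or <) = >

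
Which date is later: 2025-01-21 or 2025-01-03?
2025-01-21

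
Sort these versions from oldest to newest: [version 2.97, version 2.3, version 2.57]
[version 2.3, version 2.57, version 2.97]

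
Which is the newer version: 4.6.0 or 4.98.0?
4.98.0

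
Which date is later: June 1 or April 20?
June 1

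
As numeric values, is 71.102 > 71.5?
False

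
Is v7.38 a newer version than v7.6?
Yes. Version numbers are compared segment by segment as integers, not as decimals: minor version 38 > 6, so v7.38 > v7.6 (even though the decimal 7.38 < 7.6).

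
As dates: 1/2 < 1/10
True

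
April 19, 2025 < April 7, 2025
False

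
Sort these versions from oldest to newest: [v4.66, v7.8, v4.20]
[v4.20, v4.66, v7.8]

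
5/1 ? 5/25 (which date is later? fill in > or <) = <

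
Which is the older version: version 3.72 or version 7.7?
version 3.72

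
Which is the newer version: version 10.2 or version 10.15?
version 10.15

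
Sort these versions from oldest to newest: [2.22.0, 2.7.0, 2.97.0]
[2.7.0, 2.22.0, 2.97.0]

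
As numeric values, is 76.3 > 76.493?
False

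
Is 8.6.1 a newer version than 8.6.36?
No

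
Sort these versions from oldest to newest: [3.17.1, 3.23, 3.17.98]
[3.17.1, 3.17.98, 3.23]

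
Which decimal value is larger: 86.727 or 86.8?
86.8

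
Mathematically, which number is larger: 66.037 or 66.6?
66.6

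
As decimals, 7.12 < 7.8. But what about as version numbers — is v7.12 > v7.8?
True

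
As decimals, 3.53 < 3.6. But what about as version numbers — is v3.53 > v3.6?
True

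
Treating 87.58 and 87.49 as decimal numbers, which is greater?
87.58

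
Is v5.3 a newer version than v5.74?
No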